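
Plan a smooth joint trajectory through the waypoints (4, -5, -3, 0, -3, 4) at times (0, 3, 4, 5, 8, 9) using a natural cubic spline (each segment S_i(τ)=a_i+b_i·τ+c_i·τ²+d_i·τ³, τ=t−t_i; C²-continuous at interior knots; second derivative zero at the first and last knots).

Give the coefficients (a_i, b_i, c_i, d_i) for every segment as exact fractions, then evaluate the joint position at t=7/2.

Δ: Δ0=-3, Δ1=2, Δ2=3, Δ3=-1, Δ4=7
row 1: diag=8, rhs=30; c'=1/8, d'=15/4
row 2: denom=4−1·1/8=31/8; d'=(6−1·15/4)/(31/8)=18/31
row 3: denom=8−1·8/31=240/31; d'=(-24−1·18/31)/(240/31)=-127/40
row 4: denom=8−3·31/80=547/80; d'=(48−3·-127/40)/(547/80)=4602/547
back: M4=4602/547
back: M3=-127/40−31/80·4602/547=-3520/547
back: M2=18/31−8/31·-3520/547=1226/547
back: M1=15/4−1/8·1226/547=1898/547
M: M0=0, M1=1898/547, M2=1226/547, M3=-3520/547, M4=4602/547, M5=0
seg 0: a=4, c=M0/2=0, d=(M1−M0)/(6·3)=949/4923, b=Δ0−h0·(2M0+M1)/6=-2590/547
seg 1: a=-5, c=M1/2=949/547, d=(M2−M1)/(6·1)=-112/547, b=Δ1−h1·(2M1+M2)/6=257/547
seg 2: a=-3, c=M2/2=613/547, d=(M3−M2)/(6·1)=-791/547, b=Δ2−h2·(2M2+M3)/6=1819/547
seg 3: a=0, c=M3/2=-1760/547, d=(M4−M3)/(6·3)=4061/4923, b=Δ3−h3·(2M3+M4)/6=672/547
seg 4: a=-3, c=M4/2=2301/547, d=(M5−M4)/(6·1)=-767/547, b=Δ4−h4·(2M4+M5)/6=2295/547
t_q=7/2 → seg 1, τ=1/2; S=-5+257/547·τ+949/547·τ²+-112/547·τ³=-9533/2188

  seg 0: a=4 b=-2590/547 c=0 d=949/4923
  seg 1: a=-5 b=257/547 c=949/547 d=-112/547
  seg 2: a=-3 b=1819/547 c=613/547 d=-791/547
  seg 3: a=0 b=672/547 c=-1760/547 d=4061/4923
  seg 4: a=-3 b=2295/547 c=2301/547 d=-767/547
S(7/2) = -9533/2188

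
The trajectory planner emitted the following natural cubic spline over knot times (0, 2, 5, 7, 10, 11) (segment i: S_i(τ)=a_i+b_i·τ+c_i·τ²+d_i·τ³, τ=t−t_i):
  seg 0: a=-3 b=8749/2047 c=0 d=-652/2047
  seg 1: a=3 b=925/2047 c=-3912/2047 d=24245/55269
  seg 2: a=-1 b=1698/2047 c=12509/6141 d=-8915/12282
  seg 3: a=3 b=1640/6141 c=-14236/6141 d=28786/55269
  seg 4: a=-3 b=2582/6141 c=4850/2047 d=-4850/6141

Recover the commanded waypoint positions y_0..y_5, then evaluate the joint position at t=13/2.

y_0 = S_0(0) = a_0 = -3
y_1 = S_1(0) = a_1 = 3
y_2 = S_2(0) = a_2 = -1
y_3 = S_3(0) = a_3 = 3
y_4 = S_4(0) = a_4 = -3
y_5 = S_4(1) = -1
t_q=13/2 is in segment 2 (τ=3/2); S_2(τ)=77873/32752

y_0=-3 y_1=3 y_2=-1 y_3=3 y_4=-3 y_5=-1
S(13/2) = 77873/32752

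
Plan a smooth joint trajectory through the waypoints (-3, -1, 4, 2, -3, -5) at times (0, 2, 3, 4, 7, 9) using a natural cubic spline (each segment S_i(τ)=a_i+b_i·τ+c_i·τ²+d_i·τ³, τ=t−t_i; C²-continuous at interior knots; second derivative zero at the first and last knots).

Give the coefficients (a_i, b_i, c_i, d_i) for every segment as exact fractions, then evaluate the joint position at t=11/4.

  seg 0: a=-3 b=-4847/4719 c=0 d=4783/9438
  seg 1: a=-1 b=23851/4719 c=4783/1573 d=-14605/4719
  seg 2: a=4 b=794/429 c=-9822/1573 d=11294/4719
  seg 3: a=2 b=-16316/4719 c=1472/1573 d=-41/363
  seg 4: a=-3 b=-4211/4719 c=-127/1573 d=127/9438
S(11/4) = 321687/100672

Δ: Δ0=1, Δ1=5, Δ2=-2, Δ3=-5/3, Δ4=-1
row 1: diag=6, rhs=24; c'=1/6, d'=4
row 2: denom=4−1·1/6=23/6; d'=(-42−1·4)/(23/6)=-12
row 3: denom=8−1·6/23=178/23; d'=(2−1·-12)/(178/23)=161/89
row 4: denom=10−3·69/178=1573/178; d'=(4−3·161/89)/(1573/178)=-254/1573
back: M4=-254/1573
back: M3=161/89−69/178·-254/1573=2944/1573
back: M2=-12−6/23·2944/1573=-19644/1573
back: M1=4−1/6·-19644/1573=9566/1573
M: M0=0, M1=9566/1573, M2=-19644/1573, M3=2944/1573, M4=-254/1573, M5=0
seg 0: a=-3, c=M0/2=0, d=(M1−M0)/(6·2)=4783/9438, b=Δ0−h0·(2M0+M1)/6=-4847/4719
seg 1: a=-1, c=M1/2=4783/1573, d=(M2−M1)/(6·1)=-14605/4719, b=Δ1−h1·(2M1+M2)/6=23851/4719
seg 2: a=4, c=M2/2=-9822/1573, d=(M3−M2)/(6·1)=11294/4719, b=Δ2−h2·(2M2+M3)/6=794/429
seg 3: a=2, c=M3/2=1472/1573, d=(M4−M3)/(6·3)=-41/363, b=Δ3−h3·(2M3+M4)/6=-16316/4719
seg 4: a=-3, c=M4/2=-127/1573, d=(M5−M4)/(6·2)=127/9438, b=Δ4−h4·(2M4+M5)/6=-4211/4719
t_q=11/4 → seg 1, τ=3/4; S=-1+23851/4719·τ+4783/1573·τ²+-14605/4719·τ³=321687/100672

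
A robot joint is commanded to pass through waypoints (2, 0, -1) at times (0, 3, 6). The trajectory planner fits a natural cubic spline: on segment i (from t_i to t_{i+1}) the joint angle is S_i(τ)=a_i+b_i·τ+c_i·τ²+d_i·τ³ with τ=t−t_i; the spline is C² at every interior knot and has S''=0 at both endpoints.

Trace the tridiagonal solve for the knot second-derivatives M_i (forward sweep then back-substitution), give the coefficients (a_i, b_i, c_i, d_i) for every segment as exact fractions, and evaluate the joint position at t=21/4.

Δ: Δ0=-2/3, Δ1=-1/3
row 1: diag=12, rhs=2; c'=1/4, d'=1/6
back: M1=1/6
M: M0=0, M1=1/6, M2=0
seg 0: a=2, c=M0/2=0, d=(M1−M0)/(6·3)=1/108, b=Δ0−h0·(2M0+M1)/6=-3/4
seg 1: a=0, c=M1/2=1/12, d=(M2−M1)/(6·3)=-1/108, b=Δ1−h1·(2M1+M2)/6=-1/2
t_q=21/4 → seg 1, τ=9/4; S=0+-1/2·τ+1/12·τ²+-1/108·τ³=-207/256

  seg 0: a=2 b=-3/4 c=0 d=1/108
  seg 1: a=0 b=-1/2 c=1/12 d=-1/108
S(21/4) = -207/256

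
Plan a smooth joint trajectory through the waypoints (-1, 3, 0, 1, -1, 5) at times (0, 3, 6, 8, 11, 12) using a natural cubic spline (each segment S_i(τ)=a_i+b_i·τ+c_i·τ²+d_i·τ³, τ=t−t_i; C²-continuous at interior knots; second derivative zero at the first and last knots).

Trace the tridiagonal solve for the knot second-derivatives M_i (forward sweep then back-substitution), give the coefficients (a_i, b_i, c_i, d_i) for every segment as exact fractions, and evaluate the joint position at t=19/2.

  seg 0: a=-1 b=10819/4998 c=0 d=-1385/14994
  seg 1: a=3 b=-823/2499 c=-1385/1666 d=9113/44982
  seg 2: a=0 b=109/714 c=2479/2499 d=-2045/4998
  seg 3: a=1 b=-1315/1666 c=-3656/2499 d=22549/44982
  seg 4: a=-1 b=3305/833 c=5079/1666 d=-1693/1666
S(19/2) = -23775/13328

Δ: Δ0=4/3, Δ1=-1, Δ2=1/2, Δ3=-2/3, Δ4=6
row 1: diag=12, rhs=-14; c'=1/4, d'=-7/6
row 2: denom=10−3·1/4=37/4; d'=(9−3·-7/6)/(37/4)=50/37
row 3: denom=10−2·8/37=354/37; d'=(-7−2·50/37)/(354/37)=-359/354
row 4: denom=8−3·37/118=833/118; d'=(40−3·-359/354)/(833/118)=5079/833
back: M4=5079/833
back: M3=-359/354−37/118·5079/833=-7312/2499
back: M2=50/37−8/37·-7312/2499=4958/2499
back: M1=-7/6−1/4·4958/2499=-1385/833
M: M0=0, M1=-1385/833, M2=4958/2499, M3=-7312/2499, M4=5079/833, M5=0
seg 0: a=-1, c=M0/2=0, d=(M1−M0)/(6·3)=-1385/14994, b=Δ0−h0·(2M0+M1)/6=10819/4998
seg 1: a=3, c=M1/2=-1385/1666, d=(M2−M1)/(6·3)=9113/44982, b=Δ1−h1·(2M1+M2)/6=-823/2499
seg 2: a=0, c=M2/2=2479/2499, d=(M3−M2)/(6·2)=-2045/4998, b=Δ2−h2·(2M2+M3)/6=109/714
seg 3: a=1, c=M3/2=-3656/2499, d=(M4−M3)/(6·3)=22549/44982, b=Δ3−h3·(2M3+M4)/6=-1315/1666
seg 4: a=-1, c=M4/2=5079/1666, d=(M5−M4)/(6·1)=-1693/1666, b=Δ4−h4·(2M4+M5)/6=3305/833
t_q=19/2 → seg 3, τ=3/2; S=1+-1315/1666·τ+-3656/2499·τ²+22549/44982·τ³=-23775/13328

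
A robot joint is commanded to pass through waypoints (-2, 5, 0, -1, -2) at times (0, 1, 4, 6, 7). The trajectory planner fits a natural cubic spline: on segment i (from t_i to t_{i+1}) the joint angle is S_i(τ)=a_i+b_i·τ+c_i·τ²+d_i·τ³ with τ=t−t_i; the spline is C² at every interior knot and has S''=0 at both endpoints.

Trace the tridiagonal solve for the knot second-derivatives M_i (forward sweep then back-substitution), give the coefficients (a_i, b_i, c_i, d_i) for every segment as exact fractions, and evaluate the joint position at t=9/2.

  seg 0: a=-2 b=4901/591 c=0 d=-764/591
  seg 1: a=5 b=2609/591 c=-764/197 d=1094/1773
  seg 2: a=0 b=-1297/591 c=330/197 d=-1957/4728
  seg 3: a=-1 b=-545/1182 c=-637/788 d=637/2364
S(9/2) = -9207/12608

Δ: Δ0=7, Δ1=-5/3, Δ2=-1/2, Δ3=-1
row 1: diag=8, rhs=-52; c'=3/8, d'=-13/2
row 2: denom=10−3·3/8=71/8; d'=(7−3·-13/2)/(71/8)=212/71
row 3: denom=6−2·16/71=394/71; d'=(-3−2·212/71)/(394/71)=-637/394
back: M3=-637/394
back: M2=212/71−16/71·-637/394=660/197
back: M1=-13/2−3/8·660/197=-1528/197
M: M0=0, M1=-1528/197, M2=660/197, M3=-637/394, M4=0
seg 0: a=-2, c=M0/2=0, d=(M1−M0)/(6·1)=-764/591, b=Δ0−h0·(2M0+M1)/6=4901/591
seg 1: a=5, c=M1/2=-764/197, d=(M2−M1)/(6·3)=1094/1773, b=Δ1−h1·(2M1+M2)/6=2609/591
seg 2: a=0, c=M2/2=330/197, d=(M3−M2)/(6·2)=-1957/4728, b=Δ2−h2·(2M2+M3)/6=-1297/591
seg 3: a=-1, c=M3/2=-637/788, d=(M4−M3)/(6·1)=637/2364, b=Δ3−h3·(2M3+M4)/6=-545/1182
t_q=9/2 → seg 2, τ=1/2; S=0+-1297/591·τ+330/197·τ²+-1957/4728·τ³=-9207/12608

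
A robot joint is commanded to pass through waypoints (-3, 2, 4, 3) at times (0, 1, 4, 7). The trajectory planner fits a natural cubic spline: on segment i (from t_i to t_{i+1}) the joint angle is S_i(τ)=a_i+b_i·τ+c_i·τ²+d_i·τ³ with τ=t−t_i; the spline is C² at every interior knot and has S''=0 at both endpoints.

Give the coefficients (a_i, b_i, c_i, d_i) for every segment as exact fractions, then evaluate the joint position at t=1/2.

Δ: Δ0=5, Δ1=2/3, Δ2=-1/3
row 1: diag=8, rhs=-26; c'=3/8, d'=-13/4
row 2: denom=12−3·3/8=87/8; d'=(-6−3·-13/4)/(87/8)=10/29
back: M2=10/29
back: M1=-13/4−3/8·10/29=-98/29
M: M0=0, M1=-98/29, M2=10/29, M3=0
seg 0: a=-3, c=M0/2=0, d=(M1−M0)/(6·1)=-49/87, b=Δ0−h0·(2M0+M1)/6=484/87
seg 1: a=2, c=M1/2=-49/29, d=(M2−M1)/(6·3)=6/29, b=Δ1−h1·(2M1+M2)/6=337/87
seg 2: a=4, c=M2/2=5/29, d=(M3−M2)/(6·3)=-5/261, b=Δ2−h2·(2M2+M3)/6=-59/87
t_q=1/2 → seg 0, τ=1/2; S=-3+484/87·τ+0·τ²+-49/87·τ³=-67/232

  seg 0: a=-3 b=484/87 c=0 d=-49/87
  seg 1: a=2 b=337/87 c=-49/29 d=6/29
  seg 2: a=4 b=-59/87 c=5/29 d=-5/261
S(1/2) = -67/232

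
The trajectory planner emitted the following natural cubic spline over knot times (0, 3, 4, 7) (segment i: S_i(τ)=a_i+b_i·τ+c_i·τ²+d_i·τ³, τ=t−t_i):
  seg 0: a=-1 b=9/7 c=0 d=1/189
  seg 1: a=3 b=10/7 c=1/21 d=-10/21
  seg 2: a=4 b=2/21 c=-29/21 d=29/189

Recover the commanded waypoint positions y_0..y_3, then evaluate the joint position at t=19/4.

y_0 = S_0(0) = a_0 = -1
y_1 = S_1(0) = a_1 = 3
y_2 = S_2(0) = a_2 = 4
y_3 = S_2(3) = -4
t_q=19/4 is in segment 2 (τ=3/4); S_2(τ)=215/64

y_0=-1 y_1=3 y_2=4 y_3=-4
S(19/4) = 215/64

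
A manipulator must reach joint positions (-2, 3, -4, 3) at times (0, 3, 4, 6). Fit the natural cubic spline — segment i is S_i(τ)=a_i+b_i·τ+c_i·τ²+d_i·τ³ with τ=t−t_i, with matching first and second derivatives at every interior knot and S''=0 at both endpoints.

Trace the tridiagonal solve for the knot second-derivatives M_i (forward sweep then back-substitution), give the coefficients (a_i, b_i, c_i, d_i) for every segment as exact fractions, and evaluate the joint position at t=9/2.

Δ: Δ0=5/3, Δ1=-7, Δ2=7/2
row 1: diag=8, rhs=-52; c'=1/8, d'=-13/2
row 2: denom=6−1·1/8=47/8; d'=(63−1·-13/2)/(47/8)=556/47
back: M2=556/47
back: M1=-13/2−1/8·556/47=-375/47
M: M0=0, M1=-375/47, M2=556/47, M3=0
seg 0: a=-2, c=M0/2=0, d=(M1−M0)/(6·3)=-125/282, b=Δ0−h0·(2M0+M1)/6=1595/282
seg 1: a=3, c=M1/2=-375/94, d=(M2−M1)/(6·1)=931/282, b=Δ1−h1·(2M1+M2)/6=-890/141
seg 2: a=-4, c=M2/2=278/47, d=(M3−M2)/(6·2)=-139/141, b=Δ2−h2·(2M2+M3)/6=-1237/282
t_q=9/2 → seg 2, τ=1/2; S=-4+-1237/282·τ+278/47·τ²+-139/141·τ³=-1819/376

  seg 0: a=-2 b=1595/282 c=0 d=-125/282
  seg 1: a=3 b=-890/141 c=-375/94 d=931/282
  seg 2: a=-4 b=-1237/282 c=278/47 d=-139/141
S(9/2) = -1819/376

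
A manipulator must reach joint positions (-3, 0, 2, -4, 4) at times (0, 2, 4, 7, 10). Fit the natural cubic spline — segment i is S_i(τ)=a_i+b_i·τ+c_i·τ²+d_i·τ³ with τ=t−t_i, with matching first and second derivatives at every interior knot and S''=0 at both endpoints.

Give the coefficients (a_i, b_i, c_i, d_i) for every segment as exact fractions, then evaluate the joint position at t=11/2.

  seg 0: a=-3 b=1171/840 c=0 d=89/3360
  seg 1: a=0 b=719/420 c=89/560 d=-173/672
  seg 2: a=2 b=-89/120 c=-97/70 d=487/1512
  seg 3: a=-4 b=-151/420 c=1271/840 d=-1271/7560
S(11/2) = -2561/2240

Δ: Δ0=3/2, Δ1=1, Δ2=-2, Δ3=8/3
row 1: diag=8, rhs=-3; c'=1/4, d'=-3/8
row 2: denom=10−2·1/4=19/2; d'=(-18−2·-3/8)/(19/2)=-69/38
row 3: denom=12−3·6/19=210/19; d'=(28−3·-69/38)/(210/19)=1271/420
back: M3=1271/420
back: M2=-69/38−6/19·1271/420=-97/35
back: M1=-3/8−1/4·-97/35=89/280
M: M0=0, M1=89/280, M2=-97/35, M3=1271/420, M4=0
seg 0: a=-3, c=M0/2=0, d=(M1−M0)/(6·2)=89/3360, b=Δ0−h0·(2M0+M1)/6=1171/840
seg 1: a=0, c=M1/2=89/560, d=(M2−M1)/(6·2)=-173/672, b=Δ1−h1·(2M1+M2)/6=719/420
seg 2: a=2, c=M2/2=-97/70, d=(M3−M2)/(6·3)=487/1512, b=Δ2−h2·(2M2+M3)/6=-89/120
seg 3: a=-4, c=M3/2=1271/840, d=(M4−M3)/(6·3)=-1271/7560, b=Δ3−h3·(2M3+M4)/6=-151/420
t_q=11/2 → seg 2, τ=3/2; S=2+-89/120·τ+-97/70·τ²+487/1512·τ³=-2561/2240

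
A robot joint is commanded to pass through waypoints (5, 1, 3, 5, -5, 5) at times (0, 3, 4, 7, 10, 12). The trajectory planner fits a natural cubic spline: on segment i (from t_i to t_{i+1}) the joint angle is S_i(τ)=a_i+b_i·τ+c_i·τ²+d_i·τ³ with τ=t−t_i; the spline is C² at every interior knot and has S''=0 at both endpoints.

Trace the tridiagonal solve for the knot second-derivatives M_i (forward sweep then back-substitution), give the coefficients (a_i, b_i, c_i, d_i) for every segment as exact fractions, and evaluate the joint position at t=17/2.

Δ: Δ0=-4/3, Δ1=2, Δ2=2/3, Δ3=-10/3, Δ4=5
row 1: diag=8, rhs=20; c'=1/8, d'=5/2
row 2: denom=8−1·1/8=63/8; d'=(-8−1·5/2)/(63/8)=-4/3
row 3: denom=12−3·8/21=76/7; d'=(-24−3·-4/3)/(76/7)=-35/19
row 4: denom=10−3·21/76=697/76; d'=(50−3·-35/19)/(697/76)=4220/697
back: M4=4220/697
back: M3=-35/19−21/76·4220/697=-2450/697
back: M2=-4/3−8/21·-2450/697=4/697
back: M1=5/2−1/8·4/697=1742/697
M: M0=0, M1=1742/697, M2=4/697, M3=-2450/697, M4=4220/697, M5=0
seg 0: a=5, c=M0/2=0, d=(M1−M0)/(6·3)=871/6273, b=Δ0−h0·(2M0+M1)/6=-5401/2091
seg 1: a=1, c=M1/2=871/697, d=(M2−M1)/(6·1)=-869/2091, b=Δ1−h1·(2M1+M2)/6=2438/2091
seg 2: a=3, c=M2/2=2/697, d=(M3−M2)/(6·3)=-409/2091, b=Δ2−h2·(2M2+M3)/6=5057/2091
seg 3: a=5, c=M3/2=-1225/697, d=(M4−M3)/(6·3)=3335/6273, b=Δ3−h3·(2M3+M4)/6=-350/123
seg 4: a=-5, c=M4/2=2110/697, d=(M5−M4)/(6·2)=-1055/2091, b=Δ4−h4·(2M4+M5)/6=2015/2091
t_q=17/2 → seg 3, τ=3/2; S=5+-350/123·τ+-1225/697·τ²+3335/6273·τ³=-7965/5576

  seg 0: a=5 b=-5401/2091 c=0 d=871/6273
  seg 1: a=1 b=2438/2091 c=871/697 d=-869/2091
  seg 2: a=3 b=5057/2091 c=2/697 d=-409/2091
  seg 3: a=5 b=-350/123 c=-1225/697 d=3335/6273
  seg 4: a=-5 b=2015/2091 c=2110/697 d=-1055/2091
S(17/2) = -7965/5576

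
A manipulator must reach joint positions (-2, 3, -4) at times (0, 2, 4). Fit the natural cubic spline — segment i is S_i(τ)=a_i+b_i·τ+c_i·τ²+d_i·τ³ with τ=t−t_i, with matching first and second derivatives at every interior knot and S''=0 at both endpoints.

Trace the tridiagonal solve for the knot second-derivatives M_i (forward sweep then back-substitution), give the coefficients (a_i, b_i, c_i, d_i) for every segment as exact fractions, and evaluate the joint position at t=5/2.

Δ: Δ0=5/2, Δ1=-7/2
row 1: diag=8, rhs=-36; c'=1/4, d'=-9/2
back: M1=-9/2
M: M0=0, M1=-9/2, M2=0
seg 0: a=-2, c=M0/2=0, d=(M1−M0)/(6·2)=-3/8, b=Δ0−h0·(2M0+M1)/6=4
seg 1: a=3, c=M1/2=-9/4, d=(M2−M1)/(6·2)=3/8, b=Δ1−h1·(2M1+M2)/6=-1/2
t_q=5/2 → seg 1, τ=1/2; S=3+-1/2·τ+-9/4·τ²+3/8·τ³=143/64

  seg 0: a=-2 b=4 c=0 d=-3/8
  seg 1: a=3 b=-1/2 c=-9/4 d=3/8
S(5/2) = 143/64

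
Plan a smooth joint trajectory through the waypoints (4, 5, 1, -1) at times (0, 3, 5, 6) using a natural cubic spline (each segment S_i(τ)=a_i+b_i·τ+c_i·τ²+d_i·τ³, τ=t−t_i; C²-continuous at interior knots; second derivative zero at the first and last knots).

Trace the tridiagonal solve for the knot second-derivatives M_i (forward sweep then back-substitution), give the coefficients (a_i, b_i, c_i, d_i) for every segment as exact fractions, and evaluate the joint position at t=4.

  seg 0: a=4 b=13/12 c=0 d=-1/12
  seg 1: a=5 b=-7/6 c=-3/4 d=1/6
  seg 2: a=1 b=-13/6 c=1/4 d=-1/12
S(4) = 13/4

Δ: Δ0=1/3, Δ1=-2, Δ2=-2
row 1: diag=10, rhs=-14; c'=1/5, d'=-7/5
row 2: denom=6−2·1/5=28/5; d'=(0−2·-7/5)/(28/5)=1/2
back: M2=1/2
back: M1=-7/5−1/5·1/2=-3/2
M: M0=0, M1=-3/2, M2=1/2, M3=0
seg 0: a=4, c=M0/2=0, d=(M1−M0)/(6·3)=-1/12, b=Δ0−h0·(2M0+M1)/6=13/12
seg 1: a=5, c=M1/2=-3/4, d=(M2−M1)/(6·2)=1/6, b=Δ1−h1·(2M1+M2)/6=-7/6
seg 2: a=1, c=M2/2=1/4, d=(M3−M2)/(6·1)=-1/12, b=Δ2−h2·(2M2+M3)/6=-13/6
t_q=4 → seg 1, τ=1; S=5+-7/6·τ+-3/4·τ²+1/6·τ³=13/4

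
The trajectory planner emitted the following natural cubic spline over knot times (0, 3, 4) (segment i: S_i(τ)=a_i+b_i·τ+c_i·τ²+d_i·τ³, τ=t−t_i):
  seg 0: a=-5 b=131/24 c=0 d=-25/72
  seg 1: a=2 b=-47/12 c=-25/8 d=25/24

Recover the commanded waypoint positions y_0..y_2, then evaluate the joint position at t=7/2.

y_0 = S_0(0) = a_0 = -5
y_1 = S_1(0) = a_1 = 2
y_2 = S_1(1) = -4
t_q=7/2 is in segment 1 (τ=1/2); S_1(τ)=-39/64

y_0=-5 y_1=2 y_2=-4
S(7/2) = -39/64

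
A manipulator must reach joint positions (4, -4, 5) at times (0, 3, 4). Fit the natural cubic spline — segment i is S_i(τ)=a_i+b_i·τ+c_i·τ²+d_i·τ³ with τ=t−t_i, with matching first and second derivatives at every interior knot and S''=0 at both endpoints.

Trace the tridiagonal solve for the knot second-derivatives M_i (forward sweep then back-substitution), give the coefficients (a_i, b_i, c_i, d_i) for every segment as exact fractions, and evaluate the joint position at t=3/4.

Δ: Δ0=-8/3, Δ1=9
row 1: diag=8, rhs=70; c'=1/8, d'=35/4
back: M1=35/4
M: M0=0, M1=35/4, M2=0
seg 0: a=4, c=M0/2=0, d=(M1−M0)/(6·3)=35/72, b=Δ0−h0·(2M0+M1)/6=-169/24
seg 1: a=-4, c=M1/2=35/8, d=(M2−M1)/(6·1)=-35/24, b=Δ1−h1·(2M1+M2)/6=73/12
t_q=3/4 → seg 0, τ=3/4; S=4+-169/24·τ+0·τ²+35/72·τ³=-551/512

  seg 0: a=4 b=-169/24 c=0 d=35/72
  seg 1: a=-4 b=73/12 c=35/8 d=-35/24
S(3/4) = -551/512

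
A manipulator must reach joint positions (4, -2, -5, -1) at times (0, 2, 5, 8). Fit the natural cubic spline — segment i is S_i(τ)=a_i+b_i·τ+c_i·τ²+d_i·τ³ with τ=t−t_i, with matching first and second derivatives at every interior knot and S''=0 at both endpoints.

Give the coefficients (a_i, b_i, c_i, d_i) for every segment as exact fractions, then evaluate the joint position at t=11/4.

Δ: Δ0=-3, Δ1=-1, Δ2=4/3
row 1: diag=10, rhs=12; c'=3/10, d'=6/5
row 2: denom=12−3·3/10=111/10; d'=(14−3·6/5)/(111/10)=104/111
back: M2=104/111
back: M1=6/5−3/10·104/111=34/37
M: M0=0, M1=34/37, M2=104/111, M3=0
seg 0: a=4, c=M0/2=0, d=(M1−M0)/(6·2)=17/222, b=Δ0−h0·(2M0+M1)/6=-367/111
seg 1: a=-2, c=M1/2=17/37, d=(M2−M1)/(6·3)=1/999, b=Δ1−h1·(2M1+M2)/6=-265/111
seg 2: a=-5, c=M2/2=52/111, d=(M3−M2)/(6·3)=-52/999, b=Δ2−h2·(2M2+M3)/6=44/111
t_q=11/4 → seg 1, τ=3/4; S=-2+-265/111·τ+17/37·τ²+1/999·τ³=-8363/2368

  seg 0: a=4 b=-367/111 c=0 d=17/222
  seg 1: a=-2 b=-265/111 c=17/37 d=1/999
  seg 2: a=-5 b=44/111 c=52/111 d=-52/999
S(11/4) = -8363/2368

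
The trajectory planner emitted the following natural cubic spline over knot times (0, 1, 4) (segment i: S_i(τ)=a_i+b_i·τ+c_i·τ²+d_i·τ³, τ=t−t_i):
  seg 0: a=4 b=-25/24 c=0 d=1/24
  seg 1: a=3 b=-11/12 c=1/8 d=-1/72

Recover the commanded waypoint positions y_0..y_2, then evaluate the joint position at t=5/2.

y_0 = S_0(0) = a_0 = 4
y_1 = S_1(0) = a_1 = 3
y_2 = S_1(3) = 1
t_q=5/2 is in segment 1 (τ=3/2); S_1(τ)=119/64

y_0=4 y_1=3 y_2=1
S(5/2) = 119/64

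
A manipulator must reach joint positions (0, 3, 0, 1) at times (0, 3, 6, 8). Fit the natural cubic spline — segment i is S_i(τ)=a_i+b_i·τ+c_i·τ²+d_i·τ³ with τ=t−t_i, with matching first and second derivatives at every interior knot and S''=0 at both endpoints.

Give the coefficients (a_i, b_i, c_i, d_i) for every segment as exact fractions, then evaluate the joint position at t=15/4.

  seg 0: a=0 b=123/74 c=0 d=-49/666
  seg 1: a=3 b=-12/37 c=-49/74 d=97/666
  seg 2: a=0 b=-27/74 c=24/37 d=-4/37
S(15/4) = 11583/4736

Δ: Δ0=1, Δ1=-1, Δ2=1/2
row 1: diag=12, rhs=-12; c'=1/4, d'=-1
row 2: denom=10−3·1/4=37/4; d'=(9−3·-1)/(37/4)=48/37
back: M2=48/37
back: M1=-1−1/4·48/37=-49/37
M: M0=0, M1=-49/37, M2=48/37, M3=0
seg 0: a=0, c=M0/2=0, d=(M1−M0)/(6·3)=-49/666, b=Δ0−h0·(2M0+M1)/6=123/74
seg 1: a=3, c=M1/2=-49/74, d=(M2−M1)/(6·3)=97/666, b=Δ1−h1·(2M1+M2)/6=-12/37
seg 2: a=0, c=M2/2=24/37, d=(M3−M2)/(6·2)=-4/37, b=Δ2−h2·(2M2+M3)/6=-27/74
t_q=15/4 → seg 1, τ=3/4; S=3+-12/37·τ+-49/74·τ²+97/666·τ³=11583/4736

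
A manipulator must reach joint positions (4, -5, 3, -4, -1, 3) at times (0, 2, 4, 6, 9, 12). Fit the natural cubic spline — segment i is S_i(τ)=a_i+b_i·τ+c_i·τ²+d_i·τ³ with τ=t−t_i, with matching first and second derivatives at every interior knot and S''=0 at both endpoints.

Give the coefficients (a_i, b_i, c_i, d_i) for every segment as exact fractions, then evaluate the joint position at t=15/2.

  seg 0: a=4 b=-11569/1569 c=0 d=9017/12552
  seg 1: a=-5 b=3913/3138 c=9017/2092 d=-4603/3138
  seg 2: a=3 b=2779/3138 c=-9395/2092 d=14423/12552
  seg 3: a=-4 b=-5161/1569 c=1257/523 d=-4583/14121
  seg 4: a=-1 b=3716/1569 c=-812/1569 d=812/14121
S(15/2) = -19337/4184

Δ: Δ0=-9/2, Δ1=4, Δ2=-7/2, Δ3=1, Δ4=4/3
row 1: diag=8, rhs=51; c'=1/4, d'=51/8
row 2: denom=8−2·1/4=15/2; d'=(-45−2·51/8)/(15/2)=-77/10
row 3: denom=10−2·4/15=142/15; d'=(27−2·-77/10)/(142/15)=318/71
row 4: denom=12−3·45/142=1569/142; d'=(2−3·318/71)/(1569/142)=-1624/1569
back: M4=-1624/1569
back: M3=318/71−45/142·-1624/1569=2514/523
back: M2=-77/10−4/15·2514/523=-9395/1046
back: M1=51/8−1/4·-9395/1046=9017/1046
M: M0=0, M1=9017/1046, M2=-9395/1046, M3=2514/523, M4=-1624/1569, M5=0
seg 0: a=4, c=M0/2=0, d=(M1−M0)/(6·2)=9017/12552, b=Δ0−h0·(2M0+M1)/6=-11569/1569
seg 1: a=-5, c=M1/2=9017/2092, d=(M2−M1)/(6·2)=-4603/3138, b=Δ1−h1·(2M1+M2)/6=3913/3138
seg 2: a=3, c=M2/2=-9395/2092, d=(M3−M2)/(6·2)=14423/12552, b=Δ2−h2·(2M2+M3)/6=2779/3138
seg 3: a=-4, c=M3/2=1257/523, d=(M4−M3)/(6·3)=-4583/14121, b=Δ3−h3·(2M3+M4)/6=-5161/1569
seg 4: a=-1, c=M4/2=-812/1569, d=(M5−M4)/(6·3)=812/14121, b=Δ4−h4·(2M4+M5)/6=3716/1569
t_q=15/2 → seg 3, τ=3/2; S=-4+-5161/1569·τ+1257/523·τ²+-4583/14121·τ³=-19337/4184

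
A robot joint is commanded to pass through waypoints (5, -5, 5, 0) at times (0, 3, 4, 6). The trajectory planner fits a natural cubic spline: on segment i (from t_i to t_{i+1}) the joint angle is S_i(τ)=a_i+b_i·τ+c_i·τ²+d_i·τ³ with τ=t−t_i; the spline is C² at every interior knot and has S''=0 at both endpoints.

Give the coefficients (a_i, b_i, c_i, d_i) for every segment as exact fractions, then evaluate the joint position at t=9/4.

  seg 0: a=5 b=-2605/282 c=0 d=185/282
  seg 1: a=-5 b=1195/141 c=555/94 d=-1235/282
  seg 2: a=5 b=2015/282 c=-340/47 d=170/141
S(9/4) = -50005/6016

Δ: Δ0=-10/3, Δ1=10, Δ2=-5/2
row 1: diag=8, rhs=80; c'=1/8, d'=10
row 2: denom=6−1·1/8=47/8; d'=(-75−1·10)/(47/8)=-680/47
back: M2=-680/47
back: M1=10−1/8·-680/47=555/47
M: M0=0, M1=555/47, M2=-680/47, M3=0
seg 0: a=5, c=M0/2=0, d=(M1−M0)/(6·3)=185/282, b=Δ0−h0·(2M0+M1)/6=-2605/282
seg 1: a=-5, c=M1/2=555/94, d=(M2−M1)/(6·1)=-1235/282, b=Δ1−h1·(2M1+M2)/6=1195/141
seg 2: a=5, c=M2/2=-340/47, d=(M3−M2)/(6·2)=170/141, b=Δ2−h2·(2M2+M3)/6=2015/282
t_q=9/4 → seg 0, τ=9/4; S=5+-2605/282·τ+0·τ²+185/282·τ³=-50005/6016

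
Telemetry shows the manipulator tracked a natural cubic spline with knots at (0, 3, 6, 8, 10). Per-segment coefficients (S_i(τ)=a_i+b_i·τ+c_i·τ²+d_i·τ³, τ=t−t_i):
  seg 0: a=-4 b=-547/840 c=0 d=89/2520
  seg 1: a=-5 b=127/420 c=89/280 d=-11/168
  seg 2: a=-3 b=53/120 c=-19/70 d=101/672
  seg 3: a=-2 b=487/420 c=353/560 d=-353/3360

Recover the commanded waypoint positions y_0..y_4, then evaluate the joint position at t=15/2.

y_0 = S_0(0) = a_0 = -4
y_1 = S_1(0) = a_1 = -5
y_2 = S_2(0) = a_2 = -3
y_3 = S_3(0) = a_3 = -2
y_4 = S_3(2) = 2
t_q=15/2 is in segment 2 (τ=3/2); S_2(τ)=-21871/8960

y_0=-4 y_1=-5 y_2=-3 y_3=-2 y_4=2
S(15/2) = -21871/8960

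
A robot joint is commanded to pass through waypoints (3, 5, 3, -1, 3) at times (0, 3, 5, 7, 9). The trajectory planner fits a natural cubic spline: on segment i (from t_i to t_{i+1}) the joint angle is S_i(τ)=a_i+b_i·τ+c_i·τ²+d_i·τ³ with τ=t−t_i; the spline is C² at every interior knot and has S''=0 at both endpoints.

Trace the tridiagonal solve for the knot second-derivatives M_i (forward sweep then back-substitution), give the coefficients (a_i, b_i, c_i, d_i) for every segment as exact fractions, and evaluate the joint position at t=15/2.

  seg 0: a=3 b=437/426 c=0 d=-17/426
  seg 1: a=5 b=-11/213 c=-51/142 d=-49/852
  seg 2: a=3 b=-464/213 c=-50/71 d=169/426
  seg 3: a=-1 b=-50/213 c=119/71 d=-119/426
S(15/2) = -833/1136

Δ: Δ0=2/3, Δ1=-1, Δ2=-2, Δ3=2
row 1: diag=10, rhs=-10; c'=1/5, d'=-1
row 2: denom=8−2·1/5=38/5; d'=(-6−2·-1)/(38/5)=-10/19
row 3: denom=8−2·5/19=142/19; d'=(24−2·-10/19)/(142/19)=238/71
back: M3=238/71
back: M2=-10/19−5/19·238/71=-100/71
back: M1=-1−1/5·-100/71=-51/71
M: M0=0, M1=-51/71, M2=-100/71, M3=238/71, M4=0
seg 0: a=3, c=M0/2=0, d=(M1−M0)/(6·3)=-17/426, b=Δ0−h0·(2M0+M1)/6=437/426
seg 1: a=5, c=M1/2=-51/142, d=(M2−M1)/(6·2)=-49/852, b=Δ1−h1·(2M1+M2)/6=-11/213
seg 2: a=3, c=M2/2=-50/71, d=(M3−M2)/(6·2)=169/426, b=Δ2−h2·(2M2+M3)/6=-464/213
seg 3: a=-1, c=M3/2=119/71, d=(M4−M3)/(6·2)=-119/426, b=Δ3−h3·(2M3+M4)/6=-50/213
t_q=15/2 → seg 3, τ=1/2; S=-1+-50/213·τ+119/71·τ²+-119/426·τ³=-833/1136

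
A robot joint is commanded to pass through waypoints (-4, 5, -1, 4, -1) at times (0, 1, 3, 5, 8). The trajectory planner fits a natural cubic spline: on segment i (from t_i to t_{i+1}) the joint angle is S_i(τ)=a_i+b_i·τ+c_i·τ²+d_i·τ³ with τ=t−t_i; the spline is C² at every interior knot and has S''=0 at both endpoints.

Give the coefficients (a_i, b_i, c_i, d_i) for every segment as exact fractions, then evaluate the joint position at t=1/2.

Δ: Δ0=9, Δ1=-3, Δ2=5/2, Δ3=-5/3
row 1: diag=6, rhs=-72; c'=1/3, d'=-12
row 2: denom=8−2·1/3=22/3; d'=(33−2·-12)/(22/3)=171/22
row 3: denom=10−2·3/11=104/11; d'=(-25−2·171/22)/(104/11)=-223/52
back: M3=-223/52
back: M2=171/22−3/11·-223/52=465/52
back: M1=-12−1/3·465/52=-779/52
M: M0=0, M1=-779/52, M2=465/52, M3=-223/52, M4=0
seg 0: a=-4, c=M0/2=0, d=(M1−M0)/(6·1)=-779/312, b=Δ0−h0·(2M0+M1)/6=3587/312
seg 1: a=5, c=M1/2=-779/104, d=(M2−M1)/(6·2)=311/156, b=Δ1−h1·(2M1+M2)/6=625/156
seg 2: a=-1, c=M2/2=465/104, d=(M3−M2)/(6·2)=-43/39, b=Δ2−h2·(2M2+M3)/6=-317/156
seg 3: a=4, c=M3/2=-223/104, d=(M4−M3)/(6·3)=223/936, b=Δ3−h3·(2M3+M4)/6=409/156
t_q=1/2 → seg 0, τ=1/2; S=-4+3587/312·τ+0·τ²+-779/312·τ³=1195/832

  seg 0: a=-4 b=3587/312 c=0 d=-779/312
  seg 1: a=5 b=625/156 c=-779/104 d=311/156
  seg 2: a=-1 b=-317/156 c=465/104 d=-43/39
  seg 3: a=4 b=409/156 c=-223/104 d=223/936
S(1/2) = 1195/832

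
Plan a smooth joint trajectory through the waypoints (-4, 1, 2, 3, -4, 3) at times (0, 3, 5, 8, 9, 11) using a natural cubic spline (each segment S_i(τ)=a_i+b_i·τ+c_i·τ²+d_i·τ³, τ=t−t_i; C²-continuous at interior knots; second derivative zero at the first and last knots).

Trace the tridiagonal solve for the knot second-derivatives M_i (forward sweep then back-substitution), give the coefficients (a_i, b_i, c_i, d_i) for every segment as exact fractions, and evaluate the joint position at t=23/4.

Δ: Δ0=5/3, Δ1=1/2, Δ2=1/3, Δ3=-7, Δ4=7/2
row 1: diag=10, rhs=-7; c'=1/5, d'=-7/10
row 2: denom=10−2·1/5=48/5; d'=(-1−2·-7/10)/(48/5)=1/24
row 3: denom=8−3·5/16=113/16; d'=(-44−3·1/24)/(113/16)=-706/113
row 4: denom=6−1·16/113=662/113; d'=(63−1·-706/113)/(662/113)=7825/662
back: M4=7825/662
back: M3=-706/113−16/113·7825/662=-2622/331
back: M2=1/24−5/16·-2622/331=4999/1986
back: M1=-7/10−1/5·4999/1986=-1195/993
M: M0=0, M1=-1195/993, M2=4999/1986, M3=-2622/331, M4=7825/662, M5=0
seg 0: a=-4, c=M0/2=0, d=(M1−M0)/(6·3)=-1195/17874, b=Δ0−h0·(2M0+M1)/6=4505/1986
seg 1: a=1, c=M1/2=-1195/1986, d=(M2−M1)/(6·2)=821/2648, b=Δ1−h1·(2M1+M2)/6=460/993
seg 2: a=2, c=M2/2=4999/3972, d=(M3−M2)/(6·3)=-20731/35748, b=Δ2−h2·(2M2+M3)/6=3529/1986
seg 3: a=3, c=M3/2=-1311/331, d=(M4−M3)/(6·1)=13069/3972, b=Δ3−h3·(2M3+M4)/6=-25141/3972
seg 4: a=-4, c=M4/2=7825/1324, d=(M5−M4)/(6·2)=-7825/7944, b=Δ4−h4·(2M4+M5)/6=-8699/1986
t_q=23/4 → seg 2, τ=3/4; S=2+3529/1986·τ+4999/3972·τ²+-20731/35748·τ³=321657/84736

  seg 0: a=-4 b=4505/1986 c=0 d=-1195/17874
  seg 1: a=1 b=460/993 c=-1195/1986 d=821/2648
  seg 2: a=2 b=3529/1986 c=4999/3972 d=-20731/35748
  seg 3: a=3 b=-25141/3972 c=-1311/331 d=13069/3972
  seg 4: a=-4 b=-8699/1986 c=7825/1324 d=-7825/7944
S(23/4) = 321657/84736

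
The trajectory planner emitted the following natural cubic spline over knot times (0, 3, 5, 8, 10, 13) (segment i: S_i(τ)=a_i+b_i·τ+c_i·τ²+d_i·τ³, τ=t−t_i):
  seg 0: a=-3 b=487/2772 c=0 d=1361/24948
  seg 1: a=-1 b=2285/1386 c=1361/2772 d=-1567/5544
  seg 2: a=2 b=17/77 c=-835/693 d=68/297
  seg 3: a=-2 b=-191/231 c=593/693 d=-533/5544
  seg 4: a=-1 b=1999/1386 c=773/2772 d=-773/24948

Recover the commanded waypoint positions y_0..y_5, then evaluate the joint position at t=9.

y_0 = S_0(0) = a_0 = -3
y_1 = S_1(0) = a_1 = -1
y_2 = S_2(0) = a_2 = 2
y_3 = S_3(0) = a_3 = -2
y_4 = S_4(0) = a_4 = -1
y_5 = S_4(3) = 5
t_q=9 is in segment 3 (τ=1); S_3(τ)=-11461/5544

y_0=-3 y_1=-1 y_2=2 y_3=-2 y_4=-1 y_5=5
S(9) = -11461/5544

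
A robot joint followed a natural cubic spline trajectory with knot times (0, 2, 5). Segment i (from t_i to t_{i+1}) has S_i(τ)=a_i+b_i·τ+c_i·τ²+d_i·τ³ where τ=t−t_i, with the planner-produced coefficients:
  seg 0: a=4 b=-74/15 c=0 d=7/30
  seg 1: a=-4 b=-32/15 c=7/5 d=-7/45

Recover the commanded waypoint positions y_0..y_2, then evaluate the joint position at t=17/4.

y_0=4 y_1=-4 y_2=-2
S(17/4) = -223/64

y_0 = S_0(0) = a_0 = 4
y_1 = S_1(0) = a_1 = -4
y_2 = S_1(3) = -2
t_q=17/4 is in segment 1 (τ=9/4); S_1(τ)=-223/64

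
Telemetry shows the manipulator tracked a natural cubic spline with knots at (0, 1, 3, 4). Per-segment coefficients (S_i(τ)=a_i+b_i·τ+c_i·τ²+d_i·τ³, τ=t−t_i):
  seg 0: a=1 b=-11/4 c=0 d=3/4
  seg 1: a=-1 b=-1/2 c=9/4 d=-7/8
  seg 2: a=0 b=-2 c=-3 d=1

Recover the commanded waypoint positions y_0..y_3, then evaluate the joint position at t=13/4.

y_0=1 y_1=-1 y_2=0 y_3=-4
S(13/4) = -43/64

y_0 = S_0(0) = a_0 = 1
y_1 = S_1(0) = a_1 = -1
y_2 = S_2(0) = a_2 = 0
y_3 = S_2(1) = -4
t_q=13/4 is in segment 2 (τ=1/4); S_2(τ)=-43/64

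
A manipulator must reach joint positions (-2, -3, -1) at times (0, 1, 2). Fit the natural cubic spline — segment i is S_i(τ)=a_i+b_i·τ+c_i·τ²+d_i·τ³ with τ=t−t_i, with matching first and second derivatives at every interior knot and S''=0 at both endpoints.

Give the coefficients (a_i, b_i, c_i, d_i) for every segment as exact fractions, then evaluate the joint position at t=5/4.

  seg 0: a=-2 b=-7/4 c=0 d=3/4
  seg 1: a=-3 b=1/2 c=9/4 d=-3/4
S(5/4) = -703/256

Δ: Δ0=-1, Δ1=2
row 1: diag=4, rhs=18; c'=1/4, d'=9/2
back: M1=9/2
M: M0=0, M1=9/2, M2=0
seg 0: a=-2, c=M0/2=0, d=(M1−M0)/(6·1)=3/4, b=Δ0−h0·(2M0+M1)/6=-7/4
seg 1: a=-3, c=M1/2=9/4, d=(M2−M1)/(6·1)=-3/4, b=Δ1−h1·(2M1+M2)/6=1/2
t_q=5/4 → seg 1, τ=1/4; S=-3+1/2·τ+9/4·τ²+-3/4·τ³=-703/256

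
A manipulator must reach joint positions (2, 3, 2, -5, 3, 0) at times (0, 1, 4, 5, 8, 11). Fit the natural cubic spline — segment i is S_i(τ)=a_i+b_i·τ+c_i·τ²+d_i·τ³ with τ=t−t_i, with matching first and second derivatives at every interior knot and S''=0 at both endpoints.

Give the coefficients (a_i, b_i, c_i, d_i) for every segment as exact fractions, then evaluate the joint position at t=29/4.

  seg 0: a=2 b=1160/1563 c=0 d=403/1563
  seg 1: a=3 b=2369/1563 c=403/521 d=-6517/14067
  seg 2: a=2 b=-9928/1563 c=-5308/1563 d=4295/1563
  seg 3: a=-5 b=-2553/521 c=7577/1563 d=-10904/14067
  seg 4: a=3 b=1697/521 c=-1109/521 d=1109/4689
S(29/4) = -2611/8336

Δ: Δ0=1, Δ1=-1/3, Δ2=-7, Δ3=8/3, Δ4=-1
row 1: diag=8, rhs=-8; c'=3/8, d'=-1
row 2: denom=8−3·3/8=55/8; d'=(-40−3·-1)/(55/8)=-296/55
row 3: denom=8−1·8/55=432/55; d'=(58−1·-296/55)/(432/55)=581/72
row 4: denom=12−3·55/144=521/48; d'=(-22−3·581/72)/(521/48)=-2218/521
back: M4=-2218/521
back: M3=581/72−55/144·-2218/521=15154/1563
back: M2=-296/55−8/55·15154/1563=-10616/1563
back: M1=-1−3/8·-10616/1563=806/521
M: M0=0, M1=806/521, M2=-10616/1563, M3=15154/1563, M4=-2218/521, M5=0
seg 0: a=2, c=M0/2=0, d=(M1−M0)/(6·1)=403/1563, b=Δ0−h0·(2M0+M1)/6=1160/1563
seg 1: a=3, c=M1/2=403/521, d=(M2−M1)/(6·3)=-6517/14067, b=Δ1−h1·(2M1+M2)/6=2369/1563
seg 2: a=2, c=M2/2=-5308/1563, d=(M3−M2)/(6·1)=4295/1563, b=Δ2−h2·(2M2+M3)/6=-9928/1563
seg 3: a=-5, c=M3/2=7577/1563, d=(M4−M3)/(6·3)=-10904/14067, b=Δ3−h3·(2M3+M4)/6=-2553/521
seg 4: a=3, c=M4/2=-1109/521, d=(M5−M4)/(6·3)=1109/4689, b=Δ4−h4·(2M4+M5)/6=1697/521
t_q=29/4 → seg 3, τ=9/4; S=-5+-2553/521·τ+7577/1563·τ²+-10904/14067·τ³=-2611/8336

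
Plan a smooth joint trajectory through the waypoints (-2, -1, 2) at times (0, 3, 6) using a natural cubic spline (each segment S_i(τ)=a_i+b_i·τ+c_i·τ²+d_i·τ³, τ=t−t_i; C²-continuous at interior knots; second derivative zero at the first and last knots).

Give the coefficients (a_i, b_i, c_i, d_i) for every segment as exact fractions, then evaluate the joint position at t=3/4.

  seg 0: a=-2 b=1/6 c=0 d=1/54
  seg 1: a=-1 b=2/3 c=1/6 d=-1/54
S(3/4) = -239/128

Δ: Δ0=1/3, Δ1=1
row 1: diag=12, rhs=4; c'=1/4, d'=1/3
back: M1=1/3
M: M0=0, M1=1/3, M2=0
seg 0: a=-2, c=M0/2=0, d=(M1−M0)/(6·3)=1/54, b=Δ0−h0·(2M0+M1)/6=1/6
seg 1: a=-1, c=M1/2=1/6, d=(M2−M1)/(6·3)=-1/54, b=Δ1−h1·(2M1+M2)/6=2/3
t_q=3/4 → seg 0, τ=3/4; S=-2+1/6·τ+0·τ²+1/54·τ³=-239/128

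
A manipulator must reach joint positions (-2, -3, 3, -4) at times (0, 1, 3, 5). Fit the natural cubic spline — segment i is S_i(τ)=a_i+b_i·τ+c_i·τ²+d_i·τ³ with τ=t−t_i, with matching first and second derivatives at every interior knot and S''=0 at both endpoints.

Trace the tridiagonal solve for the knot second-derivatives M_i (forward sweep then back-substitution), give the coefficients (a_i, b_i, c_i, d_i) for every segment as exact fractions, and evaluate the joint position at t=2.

Δ: Δ0=-1, Δ1=3, Δ2=-7/2
row 1: diag=6, rhs=24; c'=1/3, d'=4
row 2: denom=8−2·1/3=22/3; d'=(-39−2·4)/(22/3)=-141/22
back: M2=-141/22
back: M1=4−1/3·-141/22=135/22
M: M0=0, M1=135/22, M2=-141/22, M3=0
seg 0: a=-2, c=M0/2=0, d=(M1−M0)/(6·1)=45/44, b=Δ0−h0·(2M0+M1)/6=-89/44
seg 1: a=-3, c=M1/2=135/44, d=(M2−M1)/(6·2)=-23/22, b=Δ1−h1·(2M1+M2)/6=23/22
seg 2: a=3, c=M2/2=-141/44, d=(M3−M2)/(6·2)=47/88, b=Δ2−h2·(2M2+M3)/6=17/22
t_q=2 → seg 1, τ=1; S=-3+23/22·τ+135/44·τ²+-23/22·τ³=3/44

  seg 0: a=-2 b=-89/44 c=0 d=45/44
  seg 1: a=-3 b=23/22 c=135/44 d=-23/22
  seg 2: a=3 b=17/22 c=-141/44 d=47/88
S(2) = 3/44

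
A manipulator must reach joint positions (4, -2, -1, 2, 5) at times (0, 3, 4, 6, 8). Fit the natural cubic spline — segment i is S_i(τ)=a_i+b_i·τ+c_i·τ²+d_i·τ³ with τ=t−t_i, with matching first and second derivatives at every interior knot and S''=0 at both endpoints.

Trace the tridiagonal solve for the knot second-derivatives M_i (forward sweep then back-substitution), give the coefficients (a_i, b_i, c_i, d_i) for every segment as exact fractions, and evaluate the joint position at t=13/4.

Δ: Δ0=-2, Δ1=1, Δ2=3/2, Δ3=3/2
row 1: diag=8, rhs=18; c'=1/8, d'=9/4
row 2: denom=6−1·1/8=47/8; d'=(3−1·9/4)/(47/8)=6/47
row 3: denom=8−2·16/47=344/47; d'=(0−2·6/47)/(344/47)=-3/86
back: M3=-3/86
back: M2=6/47−16/47·-3/86=6/43
back: M1=9/4−1/8·6/43=96/43
M: M0=0, M1=96/43, M2=6/43, M3=-3/86, M4=0
seg 0: a=4, c=M0/2=0, d=(M1−M0)/(6·3)=16/129, b=Δ0−h0·(2M0+M1)/6=-134/43
seg 1: a=-2, c=M1/2=48/43, d=(M2−M1)/(6·1)=-15/43, b=Δ1−h1·(2M1+M2)/6=10/43
seg 2: a=-1, c=M2/2=3/43, d=(M3−M2)/(6·2)=-5/344, b=Δ2−h2·(2M2+M3)/6=61/43
seg 3: a=2, c=M3/2=-3/172, d=(M4−M3)/(6·2)=1/344, b=Δ3−h3·(2M3+M4)/6=131/86
t_q=13/4 → seg 1, τ=1/4; S=-2+10/43·τ+48/43·τ²+-15/43·τ³=-5167/2752

  seg 0: a=4 b=-134/43 c=0 d=16/129
  seg 1: a=-2 b=10/43 c=48/43 d=-15/43
  seg 2: a=-1 b=61/43 c=3/43 d=-5/344
  seg 3: a=2 b=131/86 c=-3/172 d=1/344
S(13/4) = -5167/2752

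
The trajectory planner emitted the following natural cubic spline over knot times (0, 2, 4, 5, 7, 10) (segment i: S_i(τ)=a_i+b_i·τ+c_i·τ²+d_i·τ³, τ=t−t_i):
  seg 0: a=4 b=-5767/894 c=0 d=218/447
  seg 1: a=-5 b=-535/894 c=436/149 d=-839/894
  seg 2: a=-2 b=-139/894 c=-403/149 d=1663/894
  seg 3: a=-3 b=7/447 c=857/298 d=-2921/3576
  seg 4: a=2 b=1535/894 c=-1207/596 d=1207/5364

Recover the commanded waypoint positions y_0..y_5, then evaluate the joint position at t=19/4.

y_0=4 y_1=-5 y_2=-2 y_3=-3 y_4=2 y_5=-5
S(19/4) = -54417/19072

y_0 = S_0(0) = a_0 = 4
y_1 = S_1(0) = a_1 = -5
y_2 = S_2(0) = a_2 = -2
y_3 = S_3(0) = a_3 = -3
y_4 = S_4(0) = a_4 = 2
y_5 = S_4(3) = -5
t_q=19/4 is in segment 2 (τ=3/4); S_2(τ)=-54417/19072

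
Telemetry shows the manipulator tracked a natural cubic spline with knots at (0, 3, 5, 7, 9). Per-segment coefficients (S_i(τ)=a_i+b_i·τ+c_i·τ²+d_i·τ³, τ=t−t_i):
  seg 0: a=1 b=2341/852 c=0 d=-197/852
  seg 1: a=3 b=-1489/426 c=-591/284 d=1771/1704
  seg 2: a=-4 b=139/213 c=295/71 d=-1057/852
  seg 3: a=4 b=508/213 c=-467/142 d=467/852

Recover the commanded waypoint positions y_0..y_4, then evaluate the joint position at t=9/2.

y_0 = S_0(0) = a_0 = 1
y_1 = S_1(0) = a_1 = 3
y_2 = S_2(0) = a_2 = -4
y_3 = S_3(0) = a_3 = 4
y_4 = S_3(2) = 0
t_q=9/2 is in segment 1 (τ=3/2); S_1(τ)=-15529/4544

y_0=1 y_1=3 y_2=-4 y_3=4 y_4=0
S(9/2) = -15529/4544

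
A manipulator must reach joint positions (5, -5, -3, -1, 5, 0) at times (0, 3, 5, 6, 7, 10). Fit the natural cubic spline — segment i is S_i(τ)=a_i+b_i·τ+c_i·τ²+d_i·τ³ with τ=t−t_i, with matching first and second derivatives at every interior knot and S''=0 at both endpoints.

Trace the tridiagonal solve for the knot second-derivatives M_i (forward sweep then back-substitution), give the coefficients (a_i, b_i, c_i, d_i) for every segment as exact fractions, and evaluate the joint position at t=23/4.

  seg 0: a=5 b=-3943/828 c=0 d=1183/7452
  seg 1: a=-5 b=-197/414 c=1183/828 d=-143/414
  seg 2: a=-3 b=151/138 c=-533/828 d=1283/828
  seg 3: a=-1 b=3689/828 c=829/207 d=-679/276
  seg 4: a=5 b=2105/414 c=-2795/828 d=2795/7452
S(23/4) = -11115/5888

Δ: Δ0=-10/3, Δ1=1, Δ2=2, Δ3=6, Δ4=-5/3
row 1: diag=10, rhs=26; c'=1/5, d'=13/5
row 2: denom=6−2·1/5=28/5; d'=(6−2·13/5)/(28/5)=1/7
row 3: denom=4−1·5/28=107/28; d'=(24−1·1/7)/(107/28)=668/107
row 4: denom=8−1·28/107=828/107; d'=(-46−1·668/107)/(828/107)=-2795/414
back: M4=-2795/414
back: M3=668/107−28/107·-2795/414=1658/207
back: M2=1/7−5/28·1658/207=-533/414
back: M1=13/5−1/5·-533/414=1183/414
M: M0=0, M1=1183/414, M2=-533/414, M3=1658/207, M4=-2795/414, M5=0
seg 0: a=5, c=M0/2=0, d=(M1−M0)/(6·3)=1183/7452, b=Δ0−h0·(2M0+M1)/6=-3943/828
seg 1: a=-5, c=M1/2=1183/828, d=(M2−M1)/(6·2)=-143/414, b=Δ1−h1·(2M1+M2)/6=-197/414
seg 2: a=-3, c=M2/2=-533/828, d=(M3−M2)/(6·1)=1283/828, b=Δ2−h2·(2M2+M3)/6=151/138
seg 3: a=-1, c=M3/2=829/207, d=(M4−M3)/(6·1)=-679/276, b=Δ3−h3·(2M3+M4)/6=3689/828
seg 4: a=5, c=M4/2=-2795/828, d=(M5−M4)/(6·3)=2795/7452, b=Δ4−h4·(2M4+M5)/6=2105/414
t_q=23/4 → seg 2, τ=3/4; S=-3+151/138·τ+-533/828·τ²+1283/828·τ³=-11115/5888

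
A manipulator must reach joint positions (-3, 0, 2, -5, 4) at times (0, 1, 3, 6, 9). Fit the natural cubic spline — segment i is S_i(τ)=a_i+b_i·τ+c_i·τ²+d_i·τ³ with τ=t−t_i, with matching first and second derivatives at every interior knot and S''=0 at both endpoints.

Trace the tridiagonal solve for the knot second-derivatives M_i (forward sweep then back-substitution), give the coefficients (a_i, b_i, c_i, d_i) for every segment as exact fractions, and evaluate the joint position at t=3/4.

Δ: Δ0=3, Δ1=1, Δ2=-7/3, Δ3=3
row 1: diag=6, rhs=-12; c'=1/3, d'=-2
row 2: denom=10−2·1/3=28/3; d'=(-20−2·-2)/(28/3)=-12/7
row 3: denom=12−3·9/28=309/28; d'=(32−3·-12/7)/(309/28)=1040/309
back: M3=1040/309
back: M2=-12/7−9/28·1040/309=-288/103
back: M1=-2−1/3·-288/103=-110/103
M: M0=0, M1=-110/103, M2=-288/103, M3=1040/309, M4=0
seg 0: a=-3, c=M0/2=0, d=(M1−M0)/(6·1)=-55/309, b=Δ0−h0·(2M0+M1)/6=982/309
seg 1: a=0, c=M1/2=-55/103, d=(M2−M1)/(6·2)=-89/618, b=Δ1−h1·(2M1+M2)/6=817/309
seg 2: a=2, c=M2/2=-144/103, d=(M3−M2)/(6·3)=952/2781, b=Δ2−h2·(2M2+M3)/6=-377/309
seg 3: a=-5, c=M3/2=520/309, d=(M4−M3)/(6·3)=-520/2781, b=Δ3−h3·(2M3+M4)/6=-113/309
t_q=3/4 → seg 0, τ=3/4; S=-3+982/309·τ+0·τ²+-55/309·τ³=-4559/6592

  seg 0: a=-3 b=982/309 c=0 d=-55/309
  seg 1: a=0 b=817/309 c=-55/103 d=-89/618
  seg 2: a=2 b=-377/309 c=-144/103 d=952/2781
  seg 3: a=-5 b=-113/309 c=520/309 d=-520/2781
S(3/4) = -4559/6592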